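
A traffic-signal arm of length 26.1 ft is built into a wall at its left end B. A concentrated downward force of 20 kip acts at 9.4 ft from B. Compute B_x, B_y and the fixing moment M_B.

B_x = 0, B_y = 20.00 kip, M_B = 188.0 kip·ft

ΣF_x = 0: B_x = 0.
ΣF_y = 0: B_y − 20 = 0 → B_y = 20.00 kip.
ΣM about B: M_B − 20·9.4 = 0 → M_B = 188.0 kip·ft.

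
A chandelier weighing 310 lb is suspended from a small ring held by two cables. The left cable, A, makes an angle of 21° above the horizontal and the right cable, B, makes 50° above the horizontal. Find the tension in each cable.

T_A = 210.7 lb, T_B = 306.1 lb

ΣF_x = 0: −T_A·cos21° + T_B·cos50° = 0 → T_B = 1.45239·T_A.
ΣF_y = 0: T_A·sin21° + T_B·sin50° = 310.
Substitute: T_A·(0.358368 + 1.45239·0.766044) = 310 → T_A = 210.746 ≈ 210.7 lb.
Then T_B = 1.45239 × 210.746 = 306.1 lb.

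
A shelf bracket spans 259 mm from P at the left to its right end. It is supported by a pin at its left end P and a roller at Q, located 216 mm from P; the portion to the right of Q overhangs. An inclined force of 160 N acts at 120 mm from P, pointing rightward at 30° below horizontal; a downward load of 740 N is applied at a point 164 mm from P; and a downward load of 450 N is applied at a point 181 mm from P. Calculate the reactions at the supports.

Moments about P: Q_y·216 − 160·sin30°·120 − 740·164 − 450·181 = 0 → Q_y = 212410/216 = 983.38 ≈ 983.4 N.
ΣF_y = 0: P_y + 983.38 − 160·sin30° − 740 − 450 = 0 → P_y = 286.6 N.
ΣF_x = 0: P_x + 160·cos30° = 0 → P_x = -138.6 N.

P_x = -138.6 N, P_y = 286.6 N, Q_y = 983.4 N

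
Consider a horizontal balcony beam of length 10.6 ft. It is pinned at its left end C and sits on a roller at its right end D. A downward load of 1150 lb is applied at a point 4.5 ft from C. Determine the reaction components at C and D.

C_x = 0, C_y = 661.8 lb, D_y = 488.2 lb

Moments about C: D_y·10.6 − 1150·4.5 = 0 → D_y = 5175/10.6 = 488.208 ≈ 488.2 lb.
ΣF_y = 0: C_y + 488.208 − 1150 = 0 → C_y = 661.8 lb.
ΣF_x = 0: no horizontal applied forces, so C_x = 0.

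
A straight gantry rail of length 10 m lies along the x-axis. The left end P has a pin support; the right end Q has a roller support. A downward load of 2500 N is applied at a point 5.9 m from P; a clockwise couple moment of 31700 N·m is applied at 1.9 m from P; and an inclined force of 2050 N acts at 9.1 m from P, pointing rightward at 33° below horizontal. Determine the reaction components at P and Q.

P_x = -1719 N, P_y = -2045 N, Q_y = 5661 N

Taking moments about P: Q_y·10 − 2500·5.9 − 31700 − 2050·sin33°·9.1 = 0 → Q_y = 56610.2/10 = 5661.02 ≈ 5661 N.
ΣF_y = 0: P_y + 5661.02 − 2500 − 2050·sin33° = 0 → P_y = -2045 N.
ΣF_x = 0: P_x + 2050·cos33° = 0 → P_x = -1719 N.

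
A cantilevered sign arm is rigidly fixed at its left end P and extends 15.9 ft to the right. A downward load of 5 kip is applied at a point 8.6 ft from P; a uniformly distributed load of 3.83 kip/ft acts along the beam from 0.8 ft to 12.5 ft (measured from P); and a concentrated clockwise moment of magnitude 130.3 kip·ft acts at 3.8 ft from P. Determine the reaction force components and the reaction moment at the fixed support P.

P_x = 0, P_y = 49.81 kip, M_P = 471.3 kip·ft

Resultant of the distributed load: 3.83 × 11.7 = 44.811 kip at 6.65 ft from P.
ΣF_x = 0: P_x = 0.
ΣF_y = 0: P_y − 5 − 3.83·11.7 = 0 → P_y = 49.81 kip.
ΣM about P: M_P − 5·8.6 − (3.83·11.7)·6.65 − 130.3 = 0 → M_P = 471.3 kip·ft.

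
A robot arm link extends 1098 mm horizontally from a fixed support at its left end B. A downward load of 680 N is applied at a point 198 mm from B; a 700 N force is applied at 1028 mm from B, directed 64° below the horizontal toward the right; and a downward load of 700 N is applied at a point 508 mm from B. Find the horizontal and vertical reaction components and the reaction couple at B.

B_x = -306.9 N, B_y = 2009 N, M_B = 1137000 N·mm

ΣF_x = 0: B_x + 700·cos64° = 0 → B_x = -306.9 N.
ΣF_y = 0: B_y − 680 − 700·sin64° − 700 = 0 → B_y = 2009 N.
ΣM about B: M_B − 680·198 − 700·sin64°·1028 − 700·508 = 0 → M_B = 1137000 N·mm.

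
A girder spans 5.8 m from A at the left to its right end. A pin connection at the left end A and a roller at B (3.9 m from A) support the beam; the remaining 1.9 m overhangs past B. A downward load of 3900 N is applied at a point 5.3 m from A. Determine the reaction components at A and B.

Taking moments about A: B_y·3.9 − 3900·5.3 = 0 → B_y = 20670/3.9 = 5300 N.
ΣF_y = 0: A_y + 5300 − 3900 = 0 → A_y = -1400 N.
ΣF_x = 0: no horizontal applied forces, so A_x = 0.

A_x = 0, A_y = -1400 N, B_y = 5300 N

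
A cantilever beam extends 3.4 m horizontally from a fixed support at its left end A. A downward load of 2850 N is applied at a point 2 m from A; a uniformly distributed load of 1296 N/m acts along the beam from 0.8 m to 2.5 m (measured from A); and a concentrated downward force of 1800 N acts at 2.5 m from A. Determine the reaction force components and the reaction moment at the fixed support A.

Resultant of the distributed load: 1296 × 1.7 = 2203.2 N at 1.65 m from A.
ΣF_x = 0: A_x = 0.
ΣF_y = 0: A_y − 2850 − 1296·1.7 − 1800 = 0 → A_y = 6853 N.
ΣM about A: M_A − 2850·2 − (1296·1.7)·1.65 − 1800·2.5 = 0 → M_A = 13840 N·m.

A_x = 0, A_y = 6853 N, M_A = 13840 N·m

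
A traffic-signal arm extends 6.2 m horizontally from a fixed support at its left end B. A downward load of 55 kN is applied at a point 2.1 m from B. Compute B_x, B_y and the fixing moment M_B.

B_x = 0, B_y = 55.00 kN, M_B = 115.5 kN·m

ΣF_x = 0: B_x = 0.
ΣF_y = 0: B_y − 55 = 0 → B_y = 55.00 kN.
ΣM about B: M_B − 55·2.1 = 0 → M_B = 115.5 kN·m.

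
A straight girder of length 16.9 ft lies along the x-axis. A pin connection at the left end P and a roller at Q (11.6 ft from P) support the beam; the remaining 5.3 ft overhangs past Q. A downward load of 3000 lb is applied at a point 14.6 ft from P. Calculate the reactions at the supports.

ΣM about P: Q_y·11.6 − 3000·14.6 = 0 → Q_y = 43800/11.6 = 3775.86 ≈ 3776 lb.
ΣF_y = 0: P_y + 3775.86 − 3000 = 0 → P_y = -775.9 lb.
ΣF_x = 0: no horizontal applied forces, so P_x = 0.

P_x = 0, P_y = -775.9 lb, Q_y = 3776 lb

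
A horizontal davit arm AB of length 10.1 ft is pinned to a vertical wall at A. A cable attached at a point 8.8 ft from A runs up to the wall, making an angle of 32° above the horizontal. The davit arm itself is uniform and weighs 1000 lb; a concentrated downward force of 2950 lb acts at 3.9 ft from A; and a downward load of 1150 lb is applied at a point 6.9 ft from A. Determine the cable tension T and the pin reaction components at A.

T = 5252 lb, A_x = 4454 lb, A_y = 2317 lb

ΣM about A: T·sin32°·8.8 − 1000·5.05 − 2950·3.9 − 1150·6.9 = 0 → T = 24490/(8.8·0.529919) = 5251.66 ≈ 5252 lb.
ΣF_x = 0: A_x − T·cos32° = 0 → A_x = 5251.66 × 0.848048 = 4454 lb.
ΣF_y = 0: A_y + T·sin32° − 1000 − 2950 − 1150 = 0 → A_y = 5100 − 5251.66 × 0.529919 = 2317 lb.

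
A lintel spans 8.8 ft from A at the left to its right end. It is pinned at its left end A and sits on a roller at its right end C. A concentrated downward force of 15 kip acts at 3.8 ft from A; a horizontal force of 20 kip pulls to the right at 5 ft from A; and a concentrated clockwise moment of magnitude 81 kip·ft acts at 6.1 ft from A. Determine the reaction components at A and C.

A_x = -20.00 kip, A_y = -0.6818 kip, C_y = 15.68 kip

ΣM about A: C_y·8.8 − 15·3.8 − 81 = 0 → C_y = 138/8.8 = 15.6818 ≈ 15.68 kip.
ΣF_y = 0: A_y + 15.6818 − 15 = 0 → A_y = -0.6818 kip.
ΣF_x = 0: A_x + 20 = 0 → A_x = -20.00 kip.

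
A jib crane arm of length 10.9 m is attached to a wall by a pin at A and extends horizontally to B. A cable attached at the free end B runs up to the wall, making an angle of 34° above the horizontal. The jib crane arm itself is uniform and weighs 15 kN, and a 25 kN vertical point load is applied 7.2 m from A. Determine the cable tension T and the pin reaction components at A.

ΣM about A: T·sin34°·10.9 − 15·5.45 − 25·7.2 = 0 → T = 261.75/(10.9·0.559193) = 42.9436 ≈ 42.94 kN.
ΣF_x = 0: A_x − T·cos34° = 0 → A_x = 42.9436 × 0.829038 = 35.60 kN.
ΣF_y = 0: A_y + T·sin34° − 15 − 25 = 0 → A_y = 40 − 42.9436 × 0.559193 = 15.99 kN.

T = 42.94 kN, A_x = 35.60 kN, A_y = 15.99 kN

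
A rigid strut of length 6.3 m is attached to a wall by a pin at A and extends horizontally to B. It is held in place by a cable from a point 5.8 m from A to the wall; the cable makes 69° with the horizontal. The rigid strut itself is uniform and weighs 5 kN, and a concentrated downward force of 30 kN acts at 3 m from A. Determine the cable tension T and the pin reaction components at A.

ΣM about A: T·sin69°·5.8 − 5·3.15 − 30·3 = 0 → T = 105.75/(5.8·0.93358) = 19.5299 ≈ 19.53 kN.
ΣF_x = 0: A_x − T·cos69° = 0 → A_x = 19.5299 × 0.358368 = 6.999 kN.
ΣF_y = 0: A_y + T·sin69° − 5 − 30 = 0 → A_y = 35 − 19.5299 × 0.93358 = 16.77 kN.

T = 19.53 kN, A_x = 6.999 kN, A_y = 16.77 kN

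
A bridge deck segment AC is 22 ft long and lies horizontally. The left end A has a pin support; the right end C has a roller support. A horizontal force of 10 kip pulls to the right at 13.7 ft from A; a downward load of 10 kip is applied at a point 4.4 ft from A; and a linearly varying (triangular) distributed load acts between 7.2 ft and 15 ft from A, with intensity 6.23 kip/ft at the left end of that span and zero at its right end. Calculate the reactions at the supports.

Resultant of the triangular load: ½ × 6.23 × 7.8 = 24.297 kip, acting at 9.8 ft from A (one-third of the span from the peak).
Taking moments about A: C_y·22 − 10·4.4 − (½·6.23·7.8)·9.8 = 0 → C_y = 282.1106/22 = 12.8232 ≈ 12.82 kip.
ΣF_y = 0: A_y + 12.8232 − 10 − ½·6.23·7.8 = 0 → A_y = 21.47 kip.
ΣF_x = 0: A_x + 10 = 0 → A_x = -10.00 kip.

A_x = -10.00 kip, A_y = 21.47 kip, C_y = 12.82 kip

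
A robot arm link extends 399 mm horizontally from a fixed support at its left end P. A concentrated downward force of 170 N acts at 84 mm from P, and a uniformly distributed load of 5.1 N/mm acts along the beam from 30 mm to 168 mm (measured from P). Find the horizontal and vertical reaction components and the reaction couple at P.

Resultant of the distributed load: 5.1 × 138 = 703.8 N at 99 mm from P.
ΣF_x = 0: P_x = 0.
ΣF_y = 0: P_y − 170 − 5.1·138 = 0 → P_y = 873.8 N.
ΣM about P: M_P − 170·84 − (5.1·138)·99 = 0 → M_P = 83960 N·mm.

P_x = 0, P_y = 873.8 N, M_P = 83960 N·mm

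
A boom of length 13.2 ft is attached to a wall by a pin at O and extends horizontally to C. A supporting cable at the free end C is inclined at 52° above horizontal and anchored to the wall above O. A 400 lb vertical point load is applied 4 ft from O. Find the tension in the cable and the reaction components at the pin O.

T = 153.8 lb, O_x = 94.70 lb, O_y = 278.8 lb

ΣM about O: T·sin52°·13.2 − 400·4 = 0 → T = 1600/(13.2·0.788011) = 153.82 ≈ 153.8 lb.
ΣF_x = 0: O_x − T·cos52° = 0 → O_x = 153.82 × 0.615661 = 94.70 lb.
ΣF_y = 0: O_y + T·sin52° − 400 = 0 → O_y = 400 − 153.82 × 0.788011 = 278.8 lb.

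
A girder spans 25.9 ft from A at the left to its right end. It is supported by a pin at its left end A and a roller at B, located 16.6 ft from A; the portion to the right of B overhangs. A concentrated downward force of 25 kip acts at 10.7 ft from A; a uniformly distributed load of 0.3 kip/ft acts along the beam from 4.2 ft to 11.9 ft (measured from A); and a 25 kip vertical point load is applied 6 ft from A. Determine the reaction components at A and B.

Resultant of the distributed load: 0.3 × 7.7 = 2.31 kip at 8.05 ft from A.
Moments about A: B_y·16.6 − 25·10.7 − (0.3·7.7)·8.05 − 25·6 = 0 → B_y = 436.0955/16.6 = 26.2708 ≈ 26.27 kip.
ΣF_y = 0: A_y + 26.2708 − 25 − 0.3·7.7 − 25 = 0 → A_y = 26.04 kip.
ΣF_x = 0: no horizontal applied forces, so A_x = 0.

A_x = 0, A_y = 26.04 kip, B_y = 26.27 kip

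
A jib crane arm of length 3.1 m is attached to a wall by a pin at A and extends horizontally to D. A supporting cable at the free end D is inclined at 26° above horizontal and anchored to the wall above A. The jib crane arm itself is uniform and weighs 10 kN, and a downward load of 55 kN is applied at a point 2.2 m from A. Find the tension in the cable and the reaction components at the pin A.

ΣM about A: T·sin26°·3.1 − 10·1.55 − 55·2.2 = 0 → T = 136.5/(3.1·0.438371) = 100.445 ≈ 100.4 kN.
ΣF_x = 0: A_x − T·cos26° = 0 → A_x = 100.445 × 0.898794 = 90.28 kN.
ΣF_y = 0: A_y + T·sin26° − 10 − 55 = 0 → A_y = 65 − 100.445 × 0.438371 = 20.97 kN.

T = 100.4 kN, A_x = 90.28 kN, A_y = 20.97 kN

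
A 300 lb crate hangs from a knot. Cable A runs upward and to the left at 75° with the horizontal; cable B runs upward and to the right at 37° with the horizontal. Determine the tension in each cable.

T_A = 258.4 lb, T_B = 83.74 lb

ΣF_x = 0: −T_A·cos75° + T_B·cos37° = 0 → T_B = 0.324077·T_A.
ΣF_y = 0: T_A·sin75° + T_B·sin37° = 300.
Substitute: T_A·(0.965926 + 0.324077·0.601815) = 300 → T_A = 258.407 ≈ 258.4 lb.
Then T_B = 0.324077 × 258.407 = 83.74 lb.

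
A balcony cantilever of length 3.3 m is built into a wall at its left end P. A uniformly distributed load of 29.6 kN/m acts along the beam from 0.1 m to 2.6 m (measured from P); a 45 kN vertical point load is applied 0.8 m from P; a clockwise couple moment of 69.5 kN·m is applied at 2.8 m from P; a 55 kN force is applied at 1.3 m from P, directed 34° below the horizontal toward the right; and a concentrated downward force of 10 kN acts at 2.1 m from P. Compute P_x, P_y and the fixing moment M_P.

Resultant of the distributed load: 29.6 × 2.5 = 74 kN at 1.35 m from P.
ΣF_x = 0: P_x + 55·cos34° = 0 → P_x = -45.60 kN.
ΣF_y = 0: P_y − 29.6·2.5 − 45 − 55·sin34° − 10 = 0 → P_y = 159.8 kN.
ΣM about P: M_P − (29.6·2.5)·1.35 − 45·0.8 − 69.5 − 55·sin34°·1.3 − 10·2.1 = 0 → M_P = 266.4 kN·m.

P_x = -45.60 kN, P_y = 159.8 kN, M_P = 266.4 kN·m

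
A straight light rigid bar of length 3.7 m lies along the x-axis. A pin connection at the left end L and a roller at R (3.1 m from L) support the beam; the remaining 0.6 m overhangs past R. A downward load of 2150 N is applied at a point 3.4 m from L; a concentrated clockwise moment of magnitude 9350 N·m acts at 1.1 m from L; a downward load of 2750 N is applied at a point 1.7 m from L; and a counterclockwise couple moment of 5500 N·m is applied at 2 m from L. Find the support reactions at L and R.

L_x = 0, L_y = -208.1 N, R_y = 5108 N

Taking moments about L: R_y·3.1 − 2150·3.4 − 9350 − 2750·1.7 + 5500 = 0 → R_y = 15835/3.1 = 5108.06 ≈ 5108 N.
ΣF_y = 0: L_y + 5108.06 − 2150 − 2750 = 0 → L_y = -208.1 N.
ΣF_x = 0: no horizontal applied forces, so L_x = 0.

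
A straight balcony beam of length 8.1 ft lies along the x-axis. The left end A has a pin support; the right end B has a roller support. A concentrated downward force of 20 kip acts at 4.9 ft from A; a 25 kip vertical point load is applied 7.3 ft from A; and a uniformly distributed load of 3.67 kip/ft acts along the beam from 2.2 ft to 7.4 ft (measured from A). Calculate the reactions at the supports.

A_x = 0, A_y = 18.15 kip, B_y = 45.94 kip

Resultant of the distributed load: 3.67 × 5.2 = 19.084 kip at 4.8 ft from A.
Taking moments about A: B_y·8.1 − 20·4.9 − 25·7.3 − (3.67·5.2)·4.8 = 0 → B_y = 372.1032/8.1 = 45.9387 ≈ 45.94 kip.
ΣF_y = 0: A_y + 45.9387 − 20 − 25 − 3.67·5.2 = 0 → A_y = 18.15 kip.
ΣF_x = 0: no horizontal applied forces, so A_x = 0.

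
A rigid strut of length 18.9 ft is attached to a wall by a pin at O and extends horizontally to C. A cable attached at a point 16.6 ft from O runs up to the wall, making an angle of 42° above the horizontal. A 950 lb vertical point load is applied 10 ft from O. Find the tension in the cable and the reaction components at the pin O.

T = 855.3 lb, O_x = 635.6 lb, O_y = 377.7 lb

ΣM about O: T·sin42°·16.6 − 950·10 = 0 → T = 9500/(16.6·0.669131) = 855.272 ≈ 855.3 lb.
ΣF_x = 0: O_x − T·cos42° = 0 → O_x = 855.272 × 0.743145 = 635.6 lb.
ΣF_y = 0: O_y + T·sin42° − 950 = 0 → O_y = 950 − 855.272 × 0.669131 = 377.7 lb.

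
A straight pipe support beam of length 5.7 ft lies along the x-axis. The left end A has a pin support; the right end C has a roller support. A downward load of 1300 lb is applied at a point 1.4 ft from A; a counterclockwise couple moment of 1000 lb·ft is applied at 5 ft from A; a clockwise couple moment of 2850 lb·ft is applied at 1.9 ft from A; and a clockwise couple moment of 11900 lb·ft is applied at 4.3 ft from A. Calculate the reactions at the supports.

Moments about A: C_y·5.7 − 1300·1.4 + 1000 − 2850 − 11900 = 0 → C_y = 15570/5.7 = 2731.58 ≈ 2732 lb.
ΣF_y = 0: A_y + 2731.58 − 1300 = 0 → A_y = -1432 lb.
ΣF_x = 0: no horizontal applied forces, so A_x = 0.

A_x = 0, A_y = -1432 lb, C_y = 2732 lb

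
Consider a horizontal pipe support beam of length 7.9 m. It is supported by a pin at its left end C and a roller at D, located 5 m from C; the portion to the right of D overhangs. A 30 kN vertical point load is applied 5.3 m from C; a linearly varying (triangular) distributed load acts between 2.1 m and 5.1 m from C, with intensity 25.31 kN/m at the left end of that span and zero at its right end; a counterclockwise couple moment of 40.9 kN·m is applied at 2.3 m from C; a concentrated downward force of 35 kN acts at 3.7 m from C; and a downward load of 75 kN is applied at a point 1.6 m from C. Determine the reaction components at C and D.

Resultant of the triangular load: ½ × 25.31 × 3 = 37.965 kN, acting at 3.1 m from C (one-third of the span from the peak).
Taking moments about C: D_y·5 − 30·5.3 − (½·25.31·3)·3.1 + 40.9 − 35·3.7 − 75·1.6 = 0 → D_y = 485.2915/5 = 97.0583 ≈ 97.06 kN.
ΣF_y = 0: C_y + 97.0583 − 30 − ½·25.31·3 − 35 − 75 = 0 → C_y = 80.91 kN.
ΣF_x = 0: no horizontal applied forces, so C_x = 0.

C_x = 0, C_y = 80.91 kN, D_y = 97.06 kN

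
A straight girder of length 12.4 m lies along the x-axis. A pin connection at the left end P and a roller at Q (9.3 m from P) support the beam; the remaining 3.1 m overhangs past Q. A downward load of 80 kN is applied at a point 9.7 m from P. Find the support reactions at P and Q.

P_x = 0, P_y = -3.441 kN, Q_y = 83.44 kN

Taking moments about P: Q_y·9.3 − 80·9.7 = 0 → Q_y = 776/9.3 = 83.4409 ≈ 83.44 kN.
ΣF_y = 0: P_y + 83.4409 − 80 = 0 → P_y = -3.441 kN.
ΣF_x = 0: no horizontal applied forces, so P_x = 0.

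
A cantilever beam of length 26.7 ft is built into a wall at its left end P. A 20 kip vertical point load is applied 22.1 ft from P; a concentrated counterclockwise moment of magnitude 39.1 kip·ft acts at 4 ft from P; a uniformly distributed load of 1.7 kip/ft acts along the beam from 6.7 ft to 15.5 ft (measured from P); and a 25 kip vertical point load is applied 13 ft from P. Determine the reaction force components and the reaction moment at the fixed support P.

P_x = 0, P_y = 59.96 kip, M_P = 894.0 kip·ft

Resultant of the distributed load: 1.7 × 8.8 = 14.96 kip at 11.1 ft from P.
ΣF_x = 0: P_x = 0.
ΣF_y = 0: P_y − 20 − 1.7·8.8 − 25 = 0 → P_y = 59.96 kip.
ΣM about P: M_P − 20·22.1 + 39.1 − (1.7·8.8)·11.1 − 25·13 = 0 → M_P = 894.0 kip·ft.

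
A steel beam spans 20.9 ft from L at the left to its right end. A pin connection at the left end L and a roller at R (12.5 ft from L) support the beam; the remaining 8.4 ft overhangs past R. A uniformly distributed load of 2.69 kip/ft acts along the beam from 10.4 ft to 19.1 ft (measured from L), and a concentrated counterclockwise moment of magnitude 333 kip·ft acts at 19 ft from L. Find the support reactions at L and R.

L_x = 0, L_y = 22.43 kip, R_y = 0.9755 kip

Resultant of the distributed load: 2.69 × 8.7 = 23.403 kip at 14.75 ft from L.
Moments about L: R_y·12.5 − (2.69·8.7)·14.75 + 333 = 0 → R_y = 12.19425/12.5 = 0.97554 ≈ 0.9755 kip.
ΣF_y = 0: L_y + 0.97554 − 2.69·8.7 = 0 → L_y = 22.43 kip.
ΣF_x = 0: no horizontal applied forces, so L_x = 0.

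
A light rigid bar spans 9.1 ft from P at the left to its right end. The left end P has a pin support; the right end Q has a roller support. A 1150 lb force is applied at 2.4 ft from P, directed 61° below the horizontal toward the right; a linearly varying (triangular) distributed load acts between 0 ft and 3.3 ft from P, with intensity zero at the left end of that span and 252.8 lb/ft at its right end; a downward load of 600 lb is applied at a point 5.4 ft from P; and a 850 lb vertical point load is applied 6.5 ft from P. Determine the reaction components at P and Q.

Resultant of the triangular load: ½ × 252.8 × 3.3 = 417.12 lb, acting at 2.2 ft from P (one-third of the span from the peak).
Taking moments about P: Q_y·9.1 − 1150·sin61°·2.4 − (½·252.8·3.3)·2.2 − 600·5.4 − 850·6.5 = 0 → Q_y = 12096.6/9.1 = 1329.3 ≈ 1329 lb.
ΣF_y = 0: P_y + 1329.3 − 1150·sin61° − ½·252.8·3.3 − 600 − 850 = 0 → P_y = 1544 lb.
ΣF_x = 0: P_x + 1150·cos61° = 0 → P_x = -557.5 lb.

P_x = -557.5 lb, P_y = 1544 lb, Q_y = 1329 lb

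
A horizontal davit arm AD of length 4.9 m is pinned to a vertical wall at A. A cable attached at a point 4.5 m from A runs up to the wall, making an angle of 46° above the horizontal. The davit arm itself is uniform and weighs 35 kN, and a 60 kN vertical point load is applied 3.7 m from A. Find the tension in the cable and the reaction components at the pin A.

T = 95.07 kN, A_x = 66.04 kN, A_y = 26.61 kN

ΣM about A: T·sin46°·4.5 − 35·2.45 − 60·3.7 = 0 → T = 307.75/(4.5·0.71934) = 95.0717 ≈ 95.07 kN.
ΣF_x = 0: A_x − T·cos46° = 0 → A_x = 95.0717 × 0.694658 = 66.04 kN.
ΣF_y = 0: A_y + T·sin46° − 35 − 60 = 0 → A_y = 95 − 95.0717 × 0.71934 = 26.61 kN.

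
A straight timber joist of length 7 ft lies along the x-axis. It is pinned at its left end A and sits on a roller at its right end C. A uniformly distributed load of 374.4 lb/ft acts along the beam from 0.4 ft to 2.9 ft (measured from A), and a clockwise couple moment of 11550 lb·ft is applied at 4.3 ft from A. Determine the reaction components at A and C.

Resultant of the distributed load: 374.4 × 2.5 = 936 lb at 1.65 ft from A.
Moments about A: C_y·7 − (374.4·2.5)·1.65 − 11550 = 0 → C_y = 13094.4/7 = 1870.63 ≈ 1871 lb.
ΣF_y = 0: A_y + 1870.63 − 374.4·2.5 = 0 → A_y = -934.6 lb.
ΣF_x = 0: no horizontal applied forces, so A_x = 0.

A_x = 0, A_y = -934.6 lb, C_y = 1871 lb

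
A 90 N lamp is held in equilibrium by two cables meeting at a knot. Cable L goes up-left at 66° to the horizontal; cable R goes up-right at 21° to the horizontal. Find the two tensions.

ΣF_x = 0: −T_L·cos66° + T_R·cos21° = 0 → T_R = 0.435674·T_L.
ΣF_y = 0: T_L·sin66° + T_R·sin21° = 90.
Substitute: T_L·(0.913545 + 0.435674·0.358368) = 90 → T_L = 84.1376 ≈ 84.14 N.
Then T_R = 0.435674 × 84.1376 = 36.66 N.

T_L = 84.14 N, T_R = 36.66 N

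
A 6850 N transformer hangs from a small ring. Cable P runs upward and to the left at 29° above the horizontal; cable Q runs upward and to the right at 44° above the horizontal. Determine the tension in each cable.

ΣF_x = 0: −T_P·cos29° + T_Q·cos44° = 0 → T_Q = 1.21586·T_P.
ΣF_y = 0: T_P·sin29° + T_Q·sin44° = 6850.
Substitute: T_P·(0.48481 + 1.21586·0.694658) = 6850 → T_P = 5152.64 ≈ 5153 N.
Then T_Q = 1.21586 × 5152.64 = 6265 N.

T_P = 5153 N, T_Q = 6265 N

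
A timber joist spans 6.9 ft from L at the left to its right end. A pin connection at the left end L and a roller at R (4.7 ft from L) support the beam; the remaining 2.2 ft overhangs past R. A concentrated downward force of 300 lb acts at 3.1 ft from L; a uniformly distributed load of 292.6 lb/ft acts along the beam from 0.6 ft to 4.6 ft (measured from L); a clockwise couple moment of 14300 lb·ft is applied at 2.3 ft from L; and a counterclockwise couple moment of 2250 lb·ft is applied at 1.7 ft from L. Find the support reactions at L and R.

L_x = 0, L_y = -1939 lb, R_y = 3409 lb

Resultant of the distributed load: 292.6 × 4 = 1170.4 lb at 2.6 ft from L.
Moments about L: R_y·4.7 − 300·3.1 − (292.6·4)·2.6 − 14300 + 2250 = 0 → R_y = 16023.04/4.7 = 3409.16 ≈ 3409 lb.
ΣF_y = 0: L_y + 3409.16 − 300 − 292.6·4 = 0 → L_y = -1939 lb.
ΣF_x = 0: no horizontal applied forces, so L_x = 0.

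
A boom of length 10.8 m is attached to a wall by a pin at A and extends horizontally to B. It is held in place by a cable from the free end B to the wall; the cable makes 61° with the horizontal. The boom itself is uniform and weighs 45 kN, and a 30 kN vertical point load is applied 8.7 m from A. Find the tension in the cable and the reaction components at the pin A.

T = 53.36 kN, A_x = 25.87 kN, A_y = 28.33 kN

ΣM about A: T·sin61°·10.8 − 45·5.4 − 30·8.7 = 0 → T = 504/(10.8·0.87462) = 53.3565 ≈ 53.36 kN.
ΣF_x = 0: A_x − T·cos61° = 0 → A_x = 53.3565 × 0.48481 = 25.87 kN.
ΣF_y = 0: A_y + T·sin61° − 45 − 30 = 0 → A_y = 75 − 53.3565 × 0.87462 = 28.33 kN.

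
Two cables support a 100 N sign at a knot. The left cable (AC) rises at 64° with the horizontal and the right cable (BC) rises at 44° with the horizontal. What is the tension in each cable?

ΣF_x = 0: −T_AC·cos64° + T_BC·cos44° = 0 → T_BC = 0.609408·T_AC.
ΣF_y = 0: T_AC·sin64° + T_BC·sin44° = 100.
Substitute: T_AC·(0.898794 + 0.609408·0.694658) = 100 → T_AC = 75.6359 ≈ 75.64 N.
Then T_BC = 0.609408 × 75.6359 = 46.09 N.

T_AC = 75.64 N, T_BC = 46.09 N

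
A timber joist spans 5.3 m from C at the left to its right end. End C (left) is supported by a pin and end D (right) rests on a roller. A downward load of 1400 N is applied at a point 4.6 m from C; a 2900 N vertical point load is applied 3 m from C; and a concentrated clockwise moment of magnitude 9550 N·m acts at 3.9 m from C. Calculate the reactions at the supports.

Moments about C: D_y·5.3 − 1400·4.6 − 2900·3 − 9550 = 0 → D_y = 24690/5.3 = 4658.49 ≈ 4658 N.
ΣF_y = 0: C_y + 4658.49 − 1400 − 2900 = 0 → C_y = -358.5 N.
ΣF_x = 0: no horizontal applied forces, so C_x = 0.

C_x = 0, C_y = -358.5 N, D_y = 4658 N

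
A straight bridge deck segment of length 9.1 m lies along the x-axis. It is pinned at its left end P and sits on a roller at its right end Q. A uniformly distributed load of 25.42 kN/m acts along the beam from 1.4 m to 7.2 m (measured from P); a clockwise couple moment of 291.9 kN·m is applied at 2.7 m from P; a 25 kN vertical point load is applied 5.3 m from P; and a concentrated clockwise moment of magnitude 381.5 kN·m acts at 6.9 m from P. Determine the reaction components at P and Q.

Resultant of the distributed load: 25.42 × 5.8 = 147.436 kN at 4.3 m from P.
Taking moments about P: Q_y·9.1 − (25.42·5.8)·4.3 − 291.9 − 25·5.3 − 381.5 = 0 → Q_y = 1439.8748/9.1 = 158.228 ≈ 158.2 kN.
ΣF_y = 0: P_y + 158.228 − 25.42·5.8 − 25 = 0 → P_y = 14.21 kN.
ΣF_x = 0: no horizontal applied forces, so P_x = 0.

P_x = 0, P_y = 14.21 kN, Q_y = 158.2 kN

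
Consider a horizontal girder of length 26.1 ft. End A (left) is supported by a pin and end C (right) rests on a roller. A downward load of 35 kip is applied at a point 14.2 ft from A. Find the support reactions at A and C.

A_x = 0, A_y = 15.96 kip, C_y = 19.04 kip

Moments about A: C_y·26.1 − 35·14.2 = 0 → C_y = 497/26.1 = 19.0421 ≈ 19.04 kip.
ΣF_y = 0: A_y + 19.0421 − 35 = 0 → A_y = 15.96 kip.
ΣF_x = 0: no horizontal applied forces, so A_x = 0.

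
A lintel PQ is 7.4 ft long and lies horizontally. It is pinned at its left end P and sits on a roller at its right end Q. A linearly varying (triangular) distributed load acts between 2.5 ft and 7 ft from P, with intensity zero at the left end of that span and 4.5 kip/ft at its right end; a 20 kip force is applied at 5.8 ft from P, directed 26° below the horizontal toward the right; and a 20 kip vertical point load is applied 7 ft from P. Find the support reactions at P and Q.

Resultant of the triangular load: ½ × 4.5 × 4.5 = 10.125 kip, acting at 5.5 ft from P (one-third of the span from the peak).
Taking moments about P: Q_y·7.4 − (½·4.5·4.5)·5.5 − 20·sin26°·5.8 − 20·7 = 0 → Q_y = 246.539/7.4 = 33.3161 ≈ 33.32 kip.
ΣF_y = 0: P_y + 33.3161 − ½·4.5·4.5 − 20·sin26° − 20 = 0 → P_y = 5.576 kip.
ΣF_x = 0: P_x + 20·cos26° = 0 → P_x = -17.98 kip.

P_x = -17.98 kip, P_y = 5.576 kip, Q_y = 33.32 kip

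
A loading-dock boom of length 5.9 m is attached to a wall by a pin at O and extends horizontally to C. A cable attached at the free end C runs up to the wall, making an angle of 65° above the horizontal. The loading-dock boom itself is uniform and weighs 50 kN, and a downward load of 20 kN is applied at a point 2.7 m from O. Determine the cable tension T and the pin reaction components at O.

T = 37.68 kN, O_x = 15.93 kN, O_y = 35.85 kN

ΣM about O: T·sin65°·5.9 − 50·2.95 − 20·2.7 = 0 → T = 201.5/(5.9·0.906308) = 37.6832 ≈ 37.68 kN.
ΣF_x = 0: O_x − T·cos65° = 0 → O_x = 37.6832 × 0.422618 = 15.93 kN.
ΣF_y = 0: O_y + T·sin65° − 50 − 20 = 0 → O_y = 70 − 37.6832 × 0.906308 = 35.85 kN.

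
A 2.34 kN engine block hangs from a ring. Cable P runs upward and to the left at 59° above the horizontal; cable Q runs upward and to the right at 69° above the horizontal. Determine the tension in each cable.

T_P = 1.064 kN, T_Q = 1.529 kN

ΣF_x = 0: −T_P·cos59° + T_Q·cos69° = 0 → T_Q = 1.43718·T_P.
ΣF_y = 0: T_P·sin59° + T_Q·sin69° = 2.34.
Substitute: T_P·(0.857167 + 1.43718·0.93358) = 2.34 → T_P = 1.06417 ≈ 1.064 kN.
Then T_Q = 1.43718 × 1.06417 = 1.529 kN.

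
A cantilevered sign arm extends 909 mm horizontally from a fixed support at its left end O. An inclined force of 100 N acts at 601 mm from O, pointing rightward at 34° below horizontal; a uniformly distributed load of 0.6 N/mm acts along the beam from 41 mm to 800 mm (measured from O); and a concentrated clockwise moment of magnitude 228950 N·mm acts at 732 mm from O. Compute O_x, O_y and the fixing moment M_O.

O_x = -82.90 N, O_y = 511.3 N, M_O = 454100 N·mm

Resultant of the distributed load: 0.6 × 759 = 455.4 N at 420.5 mm from O.
ΣF_x = 0: O_x + 100·cos34° = 0 → O_x = -82.90 N.
ΣF_y = 0: O_y − 100·sin34° − 0.6·759 = 0 → O_y = 511.3 N.
ΣM about O: M_O − 100·sin34°·601 − (0.6·759)·420.5 − 228950 = 0 → M_O = 454100 N·mm.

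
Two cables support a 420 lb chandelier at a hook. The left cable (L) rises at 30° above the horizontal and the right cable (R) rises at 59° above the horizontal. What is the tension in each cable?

ΣF_x = 0: −T_L·cos30° + T_R·cos59° = 0 → T_R = 1.68148·T_L.
ΣF_y = 0: T_L·sin30° + T_R·sin59° = 420.
Substitute: T_L·(0.5 + 1.68148·0.857167) = 420 → T_L = 216.349 ≈ 216.3 lb.
Then T_R = 1.68148 × 216.349 = 363.8 lb.

T_L = 216.3 lb, T_R = 363.8 lb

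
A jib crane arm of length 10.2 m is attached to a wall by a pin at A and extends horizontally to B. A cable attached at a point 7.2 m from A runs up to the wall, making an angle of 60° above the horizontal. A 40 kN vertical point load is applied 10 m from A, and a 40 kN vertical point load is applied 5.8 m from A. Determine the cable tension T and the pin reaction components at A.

ΣM about A: T·sin60°·7.2 − 40·10 − 40·5.8 = 0 → T = 632/(7.2·0.866025) = 101.357 ≈ 101.4 kN.
ΣF_x = 0: A_x − T·cos60° = 0 → A_x = 101.357 × 0.5 = 50.68 kN.
ΣF_y = 0: A_y + T·sin60° − 40 − 40 = 0 → A_y = 80 − 101.357 × 0.866025 = -7.778 kN.

T = 101.4 kN, A_x = 50.68 kN, A_y = -7.778 kN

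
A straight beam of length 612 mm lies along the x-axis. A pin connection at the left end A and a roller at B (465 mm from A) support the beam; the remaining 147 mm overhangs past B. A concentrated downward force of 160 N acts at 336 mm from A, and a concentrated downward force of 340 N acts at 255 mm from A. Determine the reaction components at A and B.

A_x = 0, A_y = 197.9 N, B_y = 302.1 N

ΣM about A: B_y·465 − 160·336 − 340·255 = 0 → B_y = 140460/465 = 302.065 ≈ 302.1 N.
ΣF_y = 0: A_y + 302.065 − 160 − 340 = 0 → A_y = 197.9 N.
ΣF_x = 0: no horizontal applied forces, so A_x = 0.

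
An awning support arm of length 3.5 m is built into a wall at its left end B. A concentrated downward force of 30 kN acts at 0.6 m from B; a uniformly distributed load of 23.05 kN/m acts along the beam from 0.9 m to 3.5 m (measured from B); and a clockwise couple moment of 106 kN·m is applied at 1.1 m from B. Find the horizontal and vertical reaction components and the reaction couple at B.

Resultant of the distributed load: 23.05 × 2.6 = 59.93 kN at 2.2 m from B.
ΣF_x = 0: B_x = 0.
ΣF_y = 0: B_y − 30 − 23.05·2.6 = 0 → B_y = 89.93 kN.
ΣM about B: M_B − 30·0.6 − (23.05·2.6)·2.2 − 106 = 0 → M_B = 255.8 kN·m.

B_x = 0, B_y = 89.93 kN, M_B = 255.8 kN·m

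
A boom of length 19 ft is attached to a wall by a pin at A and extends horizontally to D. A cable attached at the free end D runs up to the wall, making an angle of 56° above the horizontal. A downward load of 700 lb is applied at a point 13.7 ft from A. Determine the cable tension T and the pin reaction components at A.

T = 608.8 lb, A_x = 340.4 lb, A_y = 195.3 lb

ΣM about A: T·sin56°·19 − 700·13.7 = 0 → T = 9590/(19·0.829038) = 608.822 ≈ 608.8 lb.
ΣF_x = 0: A_x − T·cos56° = 0 → A_x = 608.822 × 0.559193 = 340.4 lb.
ΣF_y = 0: A_y + T·sin56° − 700 = 0 → A_y = 700 − 608.822 × 0.829038 = 195.3 lb.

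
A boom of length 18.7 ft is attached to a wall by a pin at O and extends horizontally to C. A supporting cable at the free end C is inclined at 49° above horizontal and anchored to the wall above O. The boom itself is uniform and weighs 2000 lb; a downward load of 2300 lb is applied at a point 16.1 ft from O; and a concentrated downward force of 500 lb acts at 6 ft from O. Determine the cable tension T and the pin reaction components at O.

T = 4161 lb, O_x = 2730 lb, O_y = 1659 lb

ΣM about O: T·sin49°·18.7 − 2000·9.35 − 2300·16.1 − 500·6 = 0 → T = 58730/(18.7·0.75471) = 4161.39 ≈ 4161 lb.
ΣF_x = 0: O_x − T·cos49° = 0 → O_x = 4161.39 × 0.656059 = 2730 lb.
ΣF_y = 0: O_y + T·sin49° − 2000 − 2300 − 500 = 0 → O_y = 4800 − 4161.39 × 0.75471 = 1659 lb.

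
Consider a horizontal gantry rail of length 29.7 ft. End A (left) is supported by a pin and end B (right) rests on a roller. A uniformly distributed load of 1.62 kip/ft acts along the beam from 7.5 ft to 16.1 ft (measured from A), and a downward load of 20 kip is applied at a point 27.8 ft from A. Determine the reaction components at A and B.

A_x = 0, A_y = 9.676 kip, B_y = 24.26 kip

Resultant of the distributed load: 1.62 × 8.6 = 13.932 kip at 11.8 ft from A.
Taking moments about A: B_y·29.7 − (1.62·8.6)·11.8 − 20·27.8 = 0 → B_y = 720.3976/29.7 = 24.2558 ≈ 24.26 kip.
ΣF_y = 0: A_y + 24.2558 − 1.62·8.6 − 20 = 0 → A_y = 9.676 kip.
ΣF_x = 0: no horizontal applied forces, so A_x = 0.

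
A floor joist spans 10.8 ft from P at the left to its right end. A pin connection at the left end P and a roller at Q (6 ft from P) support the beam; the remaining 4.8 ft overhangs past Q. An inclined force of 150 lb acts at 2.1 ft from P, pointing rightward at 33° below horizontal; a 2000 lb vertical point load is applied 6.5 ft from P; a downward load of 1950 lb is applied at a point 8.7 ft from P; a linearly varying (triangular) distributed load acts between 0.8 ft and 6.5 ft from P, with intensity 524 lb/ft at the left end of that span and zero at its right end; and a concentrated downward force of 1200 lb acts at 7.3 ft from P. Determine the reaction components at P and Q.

Resultant of the triangular load: ½ × 524 × 5.7 = 1493.4 lb, acting at 2.7 ft from P (one-third of the span from the peak).
Moments about P: Q_y·6 − 150·sin33°·2.1 − 2000·6.5 − 1950·8.7 − (½·524·5.7)·2.7 − 1200·7.3 = 0 → Q_y = 42928.7/6 = 7154.78 ≈ 7155 lb.
ΣF_y = 0: P_y + 7154.78 − 150·sin33° − 2000 − 1950 − ½·524·5.7 − 1200 = 0 → P_y = -429.7 lb.
ΣF_x = 0: P_x + 150·cos33° = 0 → P_x = -125.8 lb.

P_x = -125.8 lb, P_y = -429.7 lb, Q_y = 7155 lb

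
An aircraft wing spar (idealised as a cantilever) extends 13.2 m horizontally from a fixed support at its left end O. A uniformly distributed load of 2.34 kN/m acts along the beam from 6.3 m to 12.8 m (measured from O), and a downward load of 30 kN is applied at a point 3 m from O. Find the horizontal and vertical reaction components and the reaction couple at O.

Resultant of the distributed load: 2.34 × 6.5 = 15.21 kN at 9.55 m from O.
ΣF_x = 0: O_x = 0.
ΣF_y = 0: O_y − 2.34·6.5 − 30 = 0 → O_y = 45.21 kN.
ΣM about O: M_O − (2.34·6.5)·9.55 − 30·3 = 0 → M_O = 235.3 kN·m.

O_x = 0, O_y = 45.21 kN, M_O = 235.3 kN·m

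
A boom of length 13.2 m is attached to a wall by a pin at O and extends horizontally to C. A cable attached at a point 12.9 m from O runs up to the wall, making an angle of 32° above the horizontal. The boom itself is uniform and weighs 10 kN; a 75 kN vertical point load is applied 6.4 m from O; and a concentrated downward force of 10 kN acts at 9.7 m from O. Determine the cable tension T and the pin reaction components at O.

ΣM about O: T·sin32°·12.9 − 10·6.6 − 75·6.4 − 10·9.7 = 0 → T = 643/(12.9·0.529919) = 94.0615 ≈ 94.06 kN.
ΣF_x = 0: O_x − T·cos32° = 0 → O_x = 94.0615 × 0.848048 = 79.77 kN.
ΣF_y = 0: O_y + T·sin32° − 10 − 75 − 10 = 0 → O_y = 95 − 94.0615 × 0.529919 = 45.16 kN.

T = 94.06 kN, O_x = 79.77 kN, O_y = 45.16 kN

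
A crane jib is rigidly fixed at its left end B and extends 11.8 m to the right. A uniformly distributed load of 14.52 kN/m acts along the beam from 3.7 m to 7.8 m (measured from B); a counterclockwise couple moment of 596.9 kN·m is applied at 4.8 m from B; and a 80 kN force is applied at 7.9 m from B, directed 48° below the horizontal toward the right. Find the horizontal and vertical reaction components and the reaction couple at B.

Resultant of the distributed load: 14.52 × 4.1 = 59.532 kN at 5.75 m from B.
ΣF_x = 0: B_x + 80·cos48° = 0 → B_x = -53.53 kN.
ΣF_y = 0: B_y − 14.52·4.1 − 80·sin48° = 0 → B_y = 119.0 kN.
ΣM about B: M_B − (14.52·4.1)·5.75 + 596.9 − 80·sin48°·7.9 = 0 → M_B = 215.1 kN·m.

B_x = -53.53 kN, B_y = 119.0 kN, M_B = 215.1 kN·m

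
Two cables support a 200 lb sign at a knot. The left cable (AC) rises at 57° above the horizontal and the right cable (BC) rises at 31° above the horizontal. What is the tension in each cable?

T_AC = 171.5 lb, T_BC = 109.0 lb

ΣF_x = 0: −T_AC·cos57° + T_BC·cos31° = 0 → T_BC = 0.635394·T_AC.
ΣF_y = 0: T_AC·sin57° + T_BC·sin31° = 200.
Substitute: T_AC·(0.838671 + 0.635394·0.515038) = 200 → T_AC = 171.538 ≈ 171.5 lb.
Then T_BC = 0.635394 × 171.538 = 109.0 lb.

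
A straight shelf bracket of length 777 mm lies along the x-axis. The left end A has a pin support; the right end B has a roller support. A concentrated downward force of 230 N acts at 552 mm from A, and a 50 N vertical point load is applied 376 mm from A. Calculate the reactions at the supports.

Moments about A: B_y·777 − 230·552 − 50·376 = 0 → B_y = 145760/777 = 187.593 ≈ 187.6 N.
ΣF_y = 0: A_y + 187.593 − 230 − 50 = 0 → A_y = 92.41 N.
ΣF_x = 0: no horizontal applied forces, so A_x = 0.

A_x = 0, A_y = 92.41 N, B_y = 187.6 N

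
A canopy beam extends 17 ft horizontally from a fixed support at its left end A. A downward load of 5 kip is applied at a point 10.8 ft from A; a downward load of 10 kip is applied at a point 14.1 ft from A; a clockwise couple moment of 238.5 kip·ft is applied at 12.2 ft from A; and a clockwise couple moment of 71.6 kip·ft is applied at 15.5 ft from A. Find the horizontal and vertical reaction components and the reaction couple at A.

ΣF_x = 0: A_x = 0.
ΣF_y = 0: A_y − 5 − 10 = 0 → A_y = 15.00 kip.
ΣM about A: M_A − 5·10.8 − 10·14.1 − 238.5 − 71.6 = 0 → M_A = 505.1 kip·ft.

A_x = 0, A_y = 15.00 kip, M_A = 505.1 kip·ft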